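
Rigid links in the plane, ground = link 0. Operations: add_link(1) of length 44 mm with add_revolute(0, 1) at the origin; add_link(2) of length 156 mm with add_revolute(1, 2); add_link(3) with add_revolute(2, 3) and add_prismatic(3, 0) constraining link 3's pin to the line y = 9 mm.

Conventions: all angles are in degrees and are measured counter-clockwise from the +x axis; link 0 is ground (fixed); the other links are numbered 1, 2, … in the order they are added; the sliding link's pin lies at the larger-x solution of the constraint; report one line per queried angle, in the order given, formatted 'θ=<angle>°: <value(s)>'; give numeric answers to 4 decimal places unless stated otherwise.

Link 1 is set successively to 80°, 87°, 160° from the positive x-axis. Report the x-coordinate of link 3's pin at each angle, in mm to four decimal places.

geometry: r = 44 mm, L = 156 mm, e = 9 mm
θ=80°: crank pin P = (r cos θ, r sin θ) = (7.640520, 43.331541)
θ=80°: h = r sin θ − e = 43.331541 − 9 = 34.331541
θ=80°: x = r cos θ + √(L² − h²) = 7.640520 + 152.175377 = 159.815897
θ=87°: crank pin P = (r cos θ, r sin θ) = (2.302782, 43.939700)
θ=87°: h = r sin θ − e = 43.939700 − 9 = 34.939700
θ=87°: x = r cos θ + √(L² − h²) = 2.302782 + 152.036895 = 154.339677
θ=160°: crank pin P = (r cos θ, r sin θ) = (-41.346475, 15.048886)
θ=160°: h = r sin θ − e = 15.048886 − 9 = 6.048886
θ=160°: x = r cos θ + √(L² − h²) = -41.346475 + 155.882683 = 114.536208

θ=80°: 159.8159
θ=87°: 154.3397
θ=160°: 114.5362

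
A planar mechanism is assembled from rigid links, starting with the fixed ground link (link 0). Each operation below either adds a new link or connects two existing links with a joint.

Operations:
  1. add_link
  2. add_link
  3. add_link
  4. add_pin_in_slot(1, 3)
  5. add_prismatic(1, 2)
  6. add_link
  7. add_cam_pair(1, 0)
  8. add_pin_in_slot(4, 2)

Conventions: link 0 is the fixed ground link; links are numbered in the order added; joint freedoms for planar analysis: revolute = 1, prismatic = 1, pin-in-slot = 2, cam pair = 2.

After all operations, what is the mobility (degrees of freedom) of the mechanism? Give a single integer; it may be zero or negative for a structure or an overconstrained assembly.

(L,J1,J2)=(1,0,0); link0 fixed
link1: (2,0,0)
link2: (3,0,0)
link3: (4,0,0)
PS 1-3 [J2]: (4,0,1)
P 1-2 [J1]: (4,1,1)
link4: (5,1,1)
C 1-0 [J2]: (5,1,2)
PS 4-2 [J2]: (5,1,3)
Grübler: 3·4 − 2·1 − 3 = 7

M = 7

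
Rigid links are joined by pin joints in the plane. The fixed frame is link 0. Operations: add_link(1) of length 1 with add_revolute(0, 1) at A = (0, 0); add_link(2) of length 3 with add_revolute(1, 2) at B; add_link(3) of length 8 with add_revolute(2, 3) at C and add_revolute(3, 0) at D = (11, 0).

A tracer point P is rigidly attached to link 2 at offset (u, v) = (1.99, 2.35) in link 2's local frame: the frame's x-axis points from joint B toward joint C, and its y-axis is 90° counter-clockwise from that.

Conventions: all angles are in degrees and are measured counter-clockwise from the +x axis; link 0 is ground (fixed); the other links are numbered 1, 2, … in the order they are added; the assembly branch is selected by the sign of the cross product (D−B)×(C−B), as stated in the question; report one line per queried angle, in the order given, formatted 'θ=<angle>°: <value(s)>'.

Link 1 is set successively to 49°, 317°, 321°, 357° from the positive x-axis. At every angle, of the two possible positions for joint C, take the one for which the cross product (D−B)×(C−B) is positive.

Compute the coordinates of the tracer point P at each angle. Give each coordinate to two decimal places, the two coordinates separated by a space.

A=(0,0), D=(11.00,0)
θ=49°: B = A + 1.00·(cos49°, sin49°) = (0.6561, 0.7547)
θ=49°: |BD| = 10.3714
θ=49°: circle(B,3.00) ∩ circle(D,8.00): a=2.5342, h=1.6056
θ=49°:   candidates: C₊=(3.3004,2.1716) cross=16.652; C₋=(3.0667,-1.0310) cross=-16.652
θ=49°:   branch + wants cross > 0 → take C=(3.3004,2.1716) (cross=16.652)
θ=49°: ex = (C−B)/|BC| = (0.8814,0.4723); ey = (-0.4723,0.8814)
θ=49°: P = B + 1.99·ex + 2.35·ey = (1.3002,3.7660)
θ=317°: B = A + 1.00·(cos317°, sin317°) = (0.7314, -0.6820)
θ=317°: |BD| = 10.2913
θ=317°: circle(B,3.00) ∩ circle(D,8.00): a=2.4735, h=1.6976
θ=317°:   candidates: C₊=(3.0869,1.1758) cross=17.471; C₋=(3.3119,-2.2120) cross=-17.471
θ=317°:   branch + wants cross > 0 → take C=(3.0869,1.1758) (cross=17.471)
θ=317°: ex = (C−B)/|BC| = (0.7852,0.6193); ey = (-0.6193,0.7852)
θ=317°: P = B + 1.99·ex + 2.35·ey = (0.8386,2.3955)
θ=321°: B = A + 1.00·(cos321°, sin321°) = (0.7771, -0.6293)
θ=321°: |BD| = 10.2422
θ=321°: circle(B,3.00) ∩ circle(D,8.00): a=2.4361, h=1.7508
θ=321°:   candidates: C₊=(3.1011,1.2678) cross=17.932; C₋=(3.3163,-2.2271) cross=-17.932
θ=321°:   branch + wants cross > 0 → take C=(3.1011,1.2678) (cross=17.932)
θ=321°: ex = (C−B)/|BC| = (0.7747,0.6324); ey = (-0.6324,0.7747)
θ=321°: P = B + 1.99·ex + 2.35·ey = (0.8326,2.4496)
θ=357°: B = A + 1.00·(cos357°, sin357°) = (0.9986, -0.0523)
θ=357°: |BD| = 10.0015
θ=357°: circle(B,3.00) ∩ circle(D,8.00): a=2.2512, h=1.9830
θ=357°:   candidates: C₊=(3.2394,1.9424) cross=19.833; C₋=(3.2601,-2.0235) cross=-19.833
θ=357°:   branch + wants cross > 0 → take C=(3.2394,1.9424) (cross=19.833)
θ=357°: ex = (C−B)/|BC| = (0.7469,0.6649); ey = (-0.6649,0.7469)
θ=357°: P = B + 1.99·ex + 2.35·ey = (0.9225,3.0261)

θ=49°: 1.30 3.77
θ=317°: 0.84 2.40
θ=321°: 0.83 2.45
θ=357°: 0.92 3.03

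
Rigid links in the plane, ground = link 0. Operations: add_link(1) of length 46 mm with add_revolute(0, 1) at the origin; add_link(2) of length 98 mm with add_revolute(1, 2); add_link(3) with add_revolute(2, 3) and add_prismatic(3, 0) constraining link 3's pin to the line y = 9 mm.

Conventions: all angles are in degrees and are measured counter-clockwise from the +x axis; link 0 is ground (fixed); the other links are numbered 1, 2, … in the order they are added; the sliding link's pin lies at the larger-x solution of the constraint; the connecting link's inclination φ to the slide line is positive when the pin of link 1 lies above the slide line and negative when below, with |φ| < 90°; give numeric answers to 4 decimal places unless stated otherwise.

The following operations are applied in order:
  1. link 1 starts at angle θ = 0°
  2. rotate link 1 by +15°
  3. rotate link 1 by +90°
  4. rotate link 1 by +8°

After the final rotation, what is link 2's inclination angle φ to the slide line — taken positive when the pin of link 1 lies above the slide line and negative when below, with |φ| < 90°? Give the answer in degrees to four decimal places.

geometry: r = 46 mm, L = 98 mm, e = 9 mm; θ starts at 0°
rotate link 1 by +15°: θ ← 0° +15° = 15°
rotate link 1 by +90°: θ ← 15° +90° = 105°
rotate link 1 by +8°: θ ← 105° +8° = 113°
h = r sin θ − e = 42.343223 − 9 = 33.343223
sin φ = h / L = 33.343223 / 98 = 0.34023697
φ = arcsin(0.34023697) = 19.891312°

19.8913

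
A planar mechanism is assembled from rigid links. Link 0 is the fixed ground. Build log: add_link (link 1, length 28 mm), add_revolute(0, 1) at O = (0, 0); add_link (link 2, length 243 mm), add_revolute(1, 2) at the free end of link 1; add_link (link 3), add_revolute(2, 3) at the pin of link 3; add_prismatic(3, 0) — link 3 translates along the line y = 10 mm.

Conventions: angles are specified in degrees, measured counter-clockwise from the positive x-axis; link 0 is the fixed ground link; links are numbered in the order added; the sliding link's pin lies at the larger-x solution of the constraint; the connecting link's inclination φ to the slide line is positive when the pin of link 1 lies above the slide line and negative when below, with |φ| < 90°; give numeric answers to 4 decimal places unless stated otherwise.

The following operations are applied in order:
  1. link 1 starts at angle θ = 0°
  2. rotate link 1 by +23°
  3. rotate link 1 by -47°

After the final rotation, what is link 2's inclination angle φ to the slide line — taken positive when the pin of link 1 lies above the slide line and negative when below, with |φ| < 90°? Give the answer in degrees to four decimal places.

geometry: r = 28 mm, L = 243 mm, e = 10 mm; θ starts at 0°
rotate link 1 by +23°: θ ← 0° +23° = 23°
rotate link 1 by -47°: θ ← 23° -47° = -24°
h = r sin θ − e = -11.388626 − 10 = -21.388626
sin φ = h / L = -21.388626 / 243 = -0.08801904
φ = arcsin(-0.08801904) = -5.049654°

-5.0497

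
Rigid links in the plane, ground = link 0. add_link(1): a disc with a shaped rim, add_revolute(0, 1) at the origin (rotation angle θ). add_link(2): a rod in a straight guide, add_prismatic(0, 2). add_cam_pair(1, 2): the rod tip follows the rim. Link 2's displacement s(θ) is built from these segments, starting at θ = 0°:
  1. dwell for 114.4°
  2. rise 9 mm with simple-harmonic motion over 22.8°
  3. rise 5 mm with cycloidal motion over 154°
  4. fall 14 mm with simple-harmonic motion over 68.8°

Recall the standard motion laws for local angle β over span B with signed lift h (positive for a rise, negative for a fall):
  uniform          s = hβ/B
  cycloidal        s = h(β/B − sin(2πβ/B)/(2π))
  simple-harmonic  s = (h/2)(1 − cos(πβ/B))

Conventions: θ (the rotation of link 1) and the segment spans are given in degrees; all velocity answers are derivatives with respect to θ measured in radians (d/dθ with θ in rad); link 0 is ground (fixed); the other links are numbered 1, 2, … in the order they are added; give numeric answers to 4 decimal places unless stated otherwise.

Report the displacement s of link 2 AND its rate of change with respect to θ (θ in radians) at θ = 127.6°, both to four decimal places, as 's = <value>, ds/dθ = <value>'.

segment 1 (0° to 114.4°, dwell): s unchanged at 0.0000
θ = 127.6° falls in segment 2 (114.4° to 137.2°, simple-harmonic, h = 9): β = 127.6 − 114.4 = 13.2°, B = 22.8°; Δs = 9/2·(1 − cos(π·0.5789)) = 5.6047; s = 0.0000 + 5.6047 = 5.6047
velocity in seg [114.4°–137.2°] (simple-harmonic), θ in radians: β = 13.2° = 0.2304 rad, B = 22.8° = 0.3979 rad; ds/dθ = (πh/(2B)) sin(πβ/B) = (π·9/(2·0.3979)) sin(π·0.5789) = 34.439220 mm/rad

s = 5.6047, ds/dθ = 34.4392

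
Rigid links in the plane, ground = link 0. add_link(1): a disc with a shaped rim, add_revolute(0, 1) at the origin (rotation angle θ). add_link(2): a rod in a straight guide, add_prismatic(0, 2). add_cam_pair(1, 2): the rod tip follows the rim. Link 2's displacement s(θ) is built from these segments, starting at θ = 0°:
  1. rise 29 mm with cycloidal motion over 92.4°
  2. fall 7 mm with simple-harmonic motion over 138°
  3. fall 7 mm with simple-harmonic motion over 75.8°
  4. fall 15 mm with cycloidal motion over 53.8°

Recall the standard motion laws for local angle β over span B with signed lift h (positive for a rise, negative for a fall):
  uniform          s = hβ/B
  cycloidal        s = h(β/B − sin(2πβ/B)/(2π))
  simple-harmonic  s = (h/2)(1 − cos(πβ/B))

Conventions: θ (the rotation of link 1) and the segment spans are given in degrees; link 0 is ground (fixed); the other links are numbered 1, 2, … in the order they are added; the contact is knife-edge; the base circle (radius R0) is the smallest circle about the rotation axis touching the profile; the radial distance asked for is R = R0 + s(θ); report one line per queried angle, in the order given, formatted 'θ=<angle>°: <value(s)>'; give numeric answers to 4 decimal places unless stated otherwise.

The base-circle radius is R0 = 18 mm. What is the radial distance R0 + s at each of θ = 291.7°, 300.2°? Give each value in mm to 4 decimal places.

segment 1 (0° to 92.4°, cycloidal, h = 29) is passed completely: s = 0.0000 + (29) = 29.0000
segment 2 (92.4° to 230.4°, simple-harmonic, h = -7) is passed completely: s = 29.0000 + (-7) = 22.0000
θ = 291.7° falls in segment 3 (230.4° to 306.2°, simple-harmonic, h = -7): β = 291.7 − 230.4 = 61.3°, B = 75.8°; Δs = -7/2·(1 − cos(π·0.8087)) = -6.3868; s = 22.0000 − 6.3868 = 15.6132
θ = 300.2° falls in segment 3 (230.4° to 306.2°, simple-harmonic, h = -7): β = 300.2 − 230.4 = 69.8°, B = 75.8°; Δs = -7/2·(1 − cos(π·0.9208)) = -6.8923; s = 22.0000 − 6.8923 = 15.1077
θ=291.7°: R = R0 + s = 18 + 15.6132 = 33.6132
θ=300.2°: R = R0 + s = 18 + 15.1077 = 33.1077

θ=291.7°: 33.6132
θ=300.2°: 33.1077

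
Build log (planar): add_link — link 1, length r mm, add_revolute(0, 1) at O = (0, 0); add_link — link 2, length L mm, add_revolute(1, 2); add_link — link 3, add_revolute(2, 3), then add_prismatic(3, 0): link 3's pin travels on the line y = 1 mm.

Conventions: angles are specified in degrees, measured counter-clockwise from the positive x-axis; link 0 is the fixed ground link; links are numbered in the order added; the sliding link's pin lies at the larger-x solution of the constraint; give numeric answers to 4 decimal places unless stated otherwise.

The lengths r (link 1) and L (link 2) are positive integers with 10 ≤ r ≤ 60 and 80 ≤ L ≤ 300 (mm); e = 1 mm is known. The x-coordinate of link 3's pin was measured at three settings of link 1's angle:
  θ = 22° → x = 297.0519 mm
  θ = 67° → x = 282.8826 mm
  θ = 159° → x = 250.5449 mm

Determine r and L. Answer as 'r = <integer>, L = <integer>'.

constraint per measurement: (x − r cos θ)² + (r sin θ − e)² = L²
subtracting the θ₁ and θ₂ equations cancels the r² and L² terms:
r = (x₁² − x₂²) / (2[(x₁cos θ₁ + e sin θ₁) − (x₂cos θ₂ + e sin θ₂)]) = 25.0001 → r = 25
L² = (x₁ − r cos θ₁)² + (r sin θ₁ − e)² = 75076.0147 → L = 274.0000 → L = 274
check at θ₃=159°: x = 250.5449 (printed 250.5449) ✓

r = 25, L = 274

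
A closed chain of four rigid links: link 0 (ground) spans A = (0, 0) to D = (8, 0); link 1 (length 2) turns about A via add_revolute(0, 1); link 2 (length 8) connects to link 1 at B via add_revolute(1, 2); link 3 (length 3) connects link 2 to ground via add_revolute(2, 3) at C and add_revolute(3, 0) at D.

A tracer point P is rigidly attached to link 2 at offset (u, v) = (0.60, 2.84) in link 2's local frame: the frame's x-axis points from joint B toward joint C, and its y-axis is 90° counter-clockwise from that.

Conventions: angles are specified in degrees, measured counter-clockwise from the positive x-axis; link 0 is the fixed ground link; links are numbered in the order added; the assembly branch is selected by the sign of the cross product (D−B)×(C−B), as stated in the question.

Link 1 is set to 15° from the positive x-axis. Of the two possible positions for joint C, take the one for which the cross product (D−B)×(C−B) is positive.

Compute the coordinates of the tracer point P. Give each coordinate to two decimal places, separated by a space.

A=(0,0), D=(8.00,0)
B = A + 2.00·(cos15°, sin15°) = (1.9319, 0.5176)
|BD| = 6.0902
circle(B,8.00) ∩ circle(D,3.00): a=7.5606, h=2.6150
  candidates: C₊=(9.6873,2.4805) cross=15.926; C₋=(9.2428,-2.7305) cross=-15.926
  branch + wants cross > 0 → take C=(9.6873,2.4805) (cross=15.926)
ex = (C−B)/|BC| = (0.9694,0.2454); ey = (-0.2454,0.9694)
P = B + 0.60·ex + 2.84·ey = (1.8167,3.4180)

1.82 3.42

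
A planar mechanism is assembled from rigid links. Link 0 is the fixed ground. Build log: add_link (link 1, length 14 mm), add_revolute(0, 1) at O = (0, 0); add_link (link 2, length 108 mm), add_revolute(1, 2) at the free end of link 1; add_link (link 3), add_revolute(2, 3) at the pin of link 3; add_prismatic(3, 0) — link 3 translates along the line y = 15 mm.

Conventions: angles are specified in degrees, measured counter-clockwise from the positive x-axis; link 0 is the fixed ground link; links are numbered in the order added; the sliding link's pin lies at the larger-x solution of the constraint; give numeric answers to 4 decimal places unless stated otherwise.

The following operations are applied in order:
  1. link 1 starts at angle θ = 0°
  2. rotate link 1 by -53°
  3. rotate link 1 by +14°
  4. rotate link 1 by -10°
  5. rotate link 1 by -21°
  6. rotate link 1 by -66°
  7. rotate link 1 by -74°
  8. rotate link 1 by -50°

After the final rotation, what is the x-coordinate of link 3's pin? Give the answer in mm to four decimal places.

geometry: r = 14 mm, L = 108 mm, e = 15 mm; θ starts at 0°
rotate link 1 by -53°: θ ← 0° -53° = -53°
rotate link 1 by +14°: θ ← -53° +14° = -39°
rotate link 1 by -10°: θ ← -39° -10° = -49°
rotate link 1 by -21°: θ ← -49° -21° = -70°
rotate link 1 by -66°: θ ← -70° -66° = -136°
rotate link 1 by -74°: θ ← -136° -74° = -210°
rotate link 1 by -50°: θ ← -210° -50° = -260°
crank pin P = (r cos θ, r sin θ) = (-2.431074, 13.787309)
h = r sin θ − e = 13.787309 − 15 = -1.212691
x = r cos θ + √(L² − h²) = -2.431074 + 107.993191 = 105.562117

105.5621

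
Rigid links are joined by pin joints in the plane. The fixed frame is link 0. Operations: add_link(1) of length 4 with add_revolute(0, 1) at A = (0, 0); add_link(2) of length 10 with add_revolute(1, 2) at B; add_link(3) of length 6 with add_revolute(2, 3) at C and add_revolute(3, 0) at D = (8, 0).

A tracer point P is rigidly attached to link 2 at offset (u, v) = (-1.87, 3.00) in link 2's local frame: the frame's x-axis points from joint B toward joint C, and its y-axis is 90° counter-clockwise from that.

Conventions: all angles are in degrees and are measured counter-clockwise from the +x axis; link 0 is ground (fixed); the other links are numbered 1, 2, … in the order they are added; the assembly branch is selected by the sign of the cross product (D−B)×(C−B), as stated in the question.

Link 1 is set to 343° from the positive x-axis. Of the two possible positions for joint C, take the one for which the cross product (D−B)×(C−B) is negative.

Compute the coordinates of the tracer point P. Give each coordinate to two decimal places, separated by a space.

A=(0,0), D=(8.00,0)
B = A + 4.00·(cos343°, sin343°) = (3.8252, -1.1695)
|BD| = 4.3355
circle(B,10.00) ∩ circle(D,6.00): a=9.5487, h=2.9703
  candidates: C₊=(12.2187,4.2664) cross=12.878; C₋=(13.8212,-1.4539) cross=-12.878
  branch - wants cross < 0 → take C=(13.8212,-1.4539) (cross=-12.878)
ex = (C−B)/|BC| = (0.9996,-0.0284); ey = (0.0284,0.9996)
P = B + -1.87·ex + 3.00·ey = (2.0413,1.8825)

2.04 1.88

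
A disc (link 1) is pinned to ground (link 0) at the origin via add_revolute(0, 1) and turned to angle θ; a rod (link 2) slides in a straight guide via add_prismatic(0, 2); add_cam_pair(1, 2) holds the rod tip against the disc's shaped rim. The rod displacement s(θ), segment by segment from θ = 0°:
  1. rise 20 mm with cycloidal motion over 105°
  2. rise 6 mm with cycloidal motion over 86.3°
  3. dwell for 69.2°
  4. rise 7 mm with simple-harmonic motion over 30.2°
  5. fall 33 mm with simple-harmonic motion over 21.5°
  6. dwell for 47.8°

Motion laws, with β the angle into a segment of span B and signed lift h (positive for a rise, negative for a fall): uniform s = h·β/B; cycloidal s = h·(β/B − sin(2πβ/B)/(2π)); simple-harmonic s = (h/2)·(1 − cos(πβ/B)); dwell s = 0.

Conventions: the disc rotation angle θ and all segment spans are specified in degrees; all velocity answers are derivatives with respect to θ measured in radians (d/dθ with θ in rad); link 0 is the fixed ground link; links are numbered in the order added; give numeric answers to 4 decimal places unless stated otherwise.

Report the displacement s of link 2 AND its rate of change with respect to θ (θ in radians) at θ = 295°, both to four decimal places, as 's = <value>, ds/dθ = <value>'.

segment 1 (0° to 105°, cycloidal, h = 20) is passed completely: s = 0.0000 + (20) = 20.0000
segment 2 (105° to 191.3°, cycloidal, h = 6) is passed completely: s = 20.0000 + (6) = 26.0000
segment 3 (191.3° to 260.5°, dwell): s unchanged at 26.0000
segment 4 (260.5° to 290.7°, simple-harmonic, h = 7) is passed completely: s = 26.0000 + (7) = 33.0000
θ = 295° falls in segment 5 (290.7° to 312.2°, simple-harmonic, h = -33): β = 295 − 290.7 = 4.3°, B = 21.5°; Δs = -33/2·(1 − cos(π·0.2000)) = -3.1512; s = 33.0000 − 3.1512 = 29.8488
velocity in seg [290.7°–312.2°] (simple-harmonic), θ in radians: β = 4.3° = 0.0750 rad, B = 21.5° = 0.3752 rad; ds/dθ = (πh/(2B)) sin(πβ/B) = (π·(-33)/(2·0.3752)) sin(π·0.2000) = -81.196381 mm/rad

s = 29.8488, ds/dθ = -81.1964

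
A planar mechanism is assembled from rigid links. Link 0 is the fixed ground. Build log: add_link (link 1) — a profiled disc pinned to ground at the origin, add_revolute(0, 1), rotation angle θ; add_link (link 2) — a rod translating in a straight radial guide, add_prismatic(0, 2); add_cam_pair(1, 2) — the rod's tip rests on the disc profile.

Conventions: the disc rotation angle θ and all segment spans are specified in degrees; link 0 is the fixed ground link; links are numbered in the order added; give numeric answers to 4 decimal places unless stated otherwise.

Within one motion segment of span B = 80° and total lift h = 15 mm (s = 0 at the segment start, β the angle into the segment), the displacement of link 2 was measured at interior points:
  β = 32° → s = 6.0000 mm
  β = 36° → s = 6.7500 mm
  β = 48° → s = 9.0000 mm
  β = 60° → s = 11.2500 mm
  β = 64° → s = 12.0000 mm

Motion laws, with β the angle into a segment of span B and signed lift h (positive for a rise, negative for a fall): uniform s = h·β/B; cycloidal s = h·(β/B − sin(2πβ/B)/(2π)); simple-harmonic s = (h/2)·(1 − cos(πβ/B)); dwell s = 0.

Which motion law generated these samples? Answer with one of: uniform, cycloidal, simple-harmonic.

candidates at β/B = r: uniform s = h·r (linear in β); cycloidal s = h·(r − sin(2πr)/(2π)); simple-harmonic s = (h/2)(1 − cos(πr))
β=32°: printed 6.0000 | uniform 6.0000, cycloidal 4.5968, simple-harmonic 5.1824
β=36°: printed 6.7500 | uniform 6.7500, cycloidal 6.0123, simple-harmonic 6.3267
β=48°: printed 9.0000 | uniform 9.0000, cycloidal 10.4032, simple-harmonic 9.8176
β=60°: printed 11.2500 | uniform 11.2500, cycloidal 13.6373, simple-harmonic 12.8033
β=64°: printed 12.0000 | uniform 12.0000, cycloidal 14.2705, simple-harmonic 13.5676
only one law matches every sample → uniform

uniform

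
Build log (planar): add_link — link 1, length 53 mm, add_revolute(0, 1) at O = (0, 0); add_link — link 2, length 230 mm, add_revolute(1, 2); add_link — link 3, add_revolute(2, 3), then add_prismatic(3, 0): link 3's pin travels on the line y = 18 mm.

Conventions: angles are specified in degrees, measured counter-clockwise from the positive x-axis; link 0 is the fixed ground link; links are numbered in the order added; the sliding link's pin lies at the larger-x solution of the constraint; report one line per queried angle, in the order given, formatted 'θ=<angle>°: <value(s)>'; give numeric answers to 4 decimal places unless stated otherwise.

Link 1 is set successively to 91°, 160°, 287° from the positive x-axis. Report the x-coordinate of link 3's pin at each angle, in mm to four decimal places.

geometry: r = 53 mm, L = 230 mm, e = 18 mm
θ=91°: crank pin P = (r cos θ, r sin θ) = (-0.924978, 52.991928)
θ=91°: h = r sin θ − e = 52.991928 − 18 = 34.991928
θ=91°: x = r cos θ + √(L² − h²) = -0.924978 + 227.322601 = 226.397624
θ=160°: crank pin P = (r cos θ, r sin θ) = (-49.803709, 18.127068)
θ=160°: h = r sin θ − e = 18.127068 − 18 = 0.127068
θ=160°: x = r cos θ + √(L² − h²) = -49.803709 + 229.999965 = 180.196256
θ=287°: crank pin P = (r cos θ, r sin θ) = (15.495700, -50.684152)
θ=287°: h = r sin θ − e = -50.684152 − 18 = -68.684152
θ=287°: x = r cos θ + √(L² − h²) = 15.495700 + 219.505096 = 235.000797

θ=91°: 226.3976
θ=160°: 180.1963
θ=287°: 235.0008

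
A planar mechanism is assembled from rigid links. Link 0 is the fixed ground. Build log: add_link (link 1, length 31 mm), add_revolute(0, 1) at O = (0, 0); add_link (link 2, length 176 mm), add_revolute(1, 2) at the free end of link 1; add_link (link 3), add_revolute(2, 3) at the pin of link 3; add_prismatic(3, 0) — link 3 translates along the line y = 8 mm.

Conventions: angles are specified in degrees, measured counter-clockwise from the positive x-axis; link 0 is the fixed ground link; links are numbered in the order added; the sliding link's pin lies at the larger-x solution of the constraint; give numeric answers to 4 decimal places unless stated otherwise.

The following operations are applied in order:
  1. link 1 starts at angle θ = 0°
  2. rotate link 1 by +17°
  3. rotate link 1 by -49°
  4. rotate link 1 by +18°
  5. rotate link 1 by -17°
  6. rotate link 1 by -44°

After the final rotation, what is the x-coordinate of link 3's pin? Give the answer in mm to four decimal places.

geometry: r = 31 mm, L = 176 mm, e = 8 mm; θ starts at 0°
rotate link 1 by +17°: θ ← 0° +17° = 17°
rotate link 1 by -49°: θ ← 17° -49° = -32°
rotate link 1 by +18°: θ ← -32° +18° = -14°
rotate link 1 by -17°: θ ← -14° -17° = -31°
rotate link 1 by -44°: θ ← -31° -44° = -75°
crank pin P = (r cos θ, r sin θ) = (8.023390, -29.943701)
h = r sin θ − e = -29.943701 − 8 = -37.943701
x = r cos θ + √(L² − h²) = 8.023390 + 171.861210 = 179.884601

179.8846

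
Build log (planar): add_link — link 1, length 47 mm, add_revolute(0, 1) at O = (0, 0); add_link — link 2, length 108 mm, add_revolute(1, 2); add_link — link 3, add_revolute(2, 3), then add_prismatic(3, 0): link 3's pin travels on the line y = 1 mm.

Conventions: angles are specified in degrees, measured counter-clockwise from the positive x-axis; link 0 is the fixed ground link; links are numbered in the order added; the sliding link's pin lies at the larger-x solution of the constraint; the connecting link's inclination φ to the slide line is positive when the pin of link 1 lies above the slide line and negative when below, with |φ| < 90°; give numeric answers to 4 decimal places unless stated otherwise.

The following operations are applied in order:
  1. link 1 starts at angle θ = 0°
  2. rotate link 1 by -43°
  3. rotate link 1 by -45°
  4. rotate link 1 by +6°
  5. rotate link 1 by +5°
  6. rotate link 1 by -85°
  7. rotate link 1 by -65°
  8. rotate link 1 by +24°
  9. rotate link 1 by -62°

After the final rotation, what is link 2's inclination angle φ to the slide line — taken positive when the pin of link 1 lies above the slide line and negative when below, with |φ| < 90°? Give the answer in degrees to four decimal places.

geometry: r = 47 mm, L = 108 mm, e = 1 mm; θ starts at 0°
rotate link 1 by -43°: θ ← 0° -43° = -43°
rotate link 1 by -45°: θ ← -43° -45° = -88°
rotate link 1 by +6°: θ ← -88° +6° = -82°
rotate link 1 by +5°: θ ← -82° +5° = -77°
rotate link 1 by -85°: θ ← -77° -85° = -162°
rotate link 1 by -65°: θ ← -162° -65° = -227°
rotate link 1 by +24°: θ ← -227° +24° = -203°
rotate link 1 by -62°: θ ← -203° -62° = -265°
h = r sin θ − e = 46.821151 − 1 = 45.821151
sin φ = h / L = 45.821151 / 108 = 0.42426991
φ = arcsin(0.42426991) = 25.104460°

25.1045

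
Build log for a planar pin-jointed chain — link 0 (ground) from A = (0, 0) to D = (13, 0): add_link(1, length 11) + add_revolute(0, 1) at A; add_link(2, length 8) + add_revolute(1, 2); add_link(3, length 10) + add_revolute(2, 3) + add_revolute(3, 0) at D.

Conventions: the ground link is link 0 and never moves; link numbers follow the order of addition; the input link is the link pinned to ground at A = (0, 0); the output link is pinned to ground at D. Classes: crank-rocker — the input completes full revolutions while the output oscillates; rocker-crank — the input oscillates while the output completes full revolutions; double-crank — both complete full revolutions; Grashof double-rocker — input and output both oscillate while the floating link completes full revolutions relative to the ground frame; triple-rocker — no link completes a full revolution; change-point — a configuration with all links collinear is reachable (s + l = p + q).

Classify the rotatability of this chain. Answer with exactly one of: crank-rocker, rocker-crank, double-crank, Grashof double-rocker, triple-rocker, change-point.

lengths: ground=13, input=11, coupler=8, output=10
sorted: s=8 (shortest), l=13 (longest), p+q=21
s + l = 21 vs p + q = 21
s + l = p + q → change-point (collinear configuration reachable)

change-point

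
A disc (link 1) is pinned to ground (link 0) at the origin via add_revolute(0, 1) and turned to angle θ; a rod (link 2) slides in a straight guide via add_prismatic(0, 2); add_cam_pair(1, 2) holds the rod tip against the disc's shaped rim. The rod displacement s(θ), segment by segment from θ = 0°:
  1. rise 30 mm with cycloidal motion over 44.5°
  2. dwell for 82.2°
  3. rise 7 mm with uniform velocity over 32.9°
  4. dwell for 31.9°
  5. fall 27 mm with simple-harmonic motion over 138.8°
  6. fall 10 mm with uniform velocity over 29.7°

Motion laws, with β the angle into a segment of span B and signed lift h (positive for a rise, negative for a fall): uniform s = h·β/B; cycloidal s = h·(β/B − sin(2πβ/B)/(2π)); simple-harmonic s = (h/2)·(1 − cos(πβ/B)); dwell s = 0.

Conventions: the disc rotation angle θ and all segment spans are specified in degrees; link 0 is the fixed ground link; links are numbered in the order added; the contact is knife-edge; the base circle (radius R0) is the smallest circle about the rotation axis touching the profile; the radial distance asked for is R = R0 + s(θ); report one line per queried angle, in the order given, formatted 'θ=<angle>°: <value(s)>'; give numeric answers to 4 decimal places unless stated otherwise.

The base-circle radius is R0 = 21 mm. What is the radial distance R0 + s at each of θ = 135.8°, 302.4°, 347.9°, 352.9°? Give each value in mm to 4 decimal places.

segment 1 (0° to 44.5°, cycloidal, h = 30) is passed completely: s = 0.0000 + (30) = 30.0000
segment 2 (44.5° to 126.7°, dwell): s unchanged at 30.0000
θ = 135.8° falls in segment 3 (126.7° to 159.6°, uniform, h = 7): β = 135.8 − 126.7 = 9.1°, B = 32.9°; Δs = 7·9.1/32.9 = 1.9362; s = 30.0000 + 1.9362 = 31.9362
segment 3 (126.7° to 159.6°, uniform, h = 7) is passed completely: s = 30.0000 + (7) = 37.0000
segment 4 (159.6° to 191.5°, dwell): s unchanged at 37.0000
θ = 302.4° falls in segment 5 (191.5° to 330.3°, simple-harmonic, h = -27): β = 302.4 − 191.5 = 110.9°, B = 138.8°; Δs = -27/2·(1 − cos(π·0.7990)) = -24.3965; s = 37.0000 − 24.3965 = 12.6035
segment 5 (191.5° to 330.3°, simple-harmonic, h = -27) is passed completely: s = 37.0000 + (-27) = 10.0000
θ = 347.9° falls in segment 6 (330.3° to 360°, uniform, h = -10): β = 347.9 − 330.3 = 17.6°, B = 29.7°; Δs = -10·17.6/29.7 = -5.9259; s = 10.0000 − 5.9259 = 4.0741
θ = 352.9° falls in segment 6 (330.3° to 360°, uniform, h = -10): β = 352.9 − 330.3 = 22.6°, B = 29.7°; Δs = -10·22.6/29.7 = -7.6094; s = 10.0000 − 7.6094 = 2.3906
θ=135.8°: R = R0 + s = 21 + 31.9362 = 52.9362
θ=302.4°: R = R0 + s = 21 + 12.6035 = 33.6035
θ=347.9°: R = R0 + s = 21 + 4.0741 = 25.0741
θ=352.9°: R = R0 + s = 21 + 2.3906 = 23.3906

θ=135.8°: 52.9362
θ=302.4°: 33.6035
θ=347.9°: 25.0741
θ=352.9°: 23.3906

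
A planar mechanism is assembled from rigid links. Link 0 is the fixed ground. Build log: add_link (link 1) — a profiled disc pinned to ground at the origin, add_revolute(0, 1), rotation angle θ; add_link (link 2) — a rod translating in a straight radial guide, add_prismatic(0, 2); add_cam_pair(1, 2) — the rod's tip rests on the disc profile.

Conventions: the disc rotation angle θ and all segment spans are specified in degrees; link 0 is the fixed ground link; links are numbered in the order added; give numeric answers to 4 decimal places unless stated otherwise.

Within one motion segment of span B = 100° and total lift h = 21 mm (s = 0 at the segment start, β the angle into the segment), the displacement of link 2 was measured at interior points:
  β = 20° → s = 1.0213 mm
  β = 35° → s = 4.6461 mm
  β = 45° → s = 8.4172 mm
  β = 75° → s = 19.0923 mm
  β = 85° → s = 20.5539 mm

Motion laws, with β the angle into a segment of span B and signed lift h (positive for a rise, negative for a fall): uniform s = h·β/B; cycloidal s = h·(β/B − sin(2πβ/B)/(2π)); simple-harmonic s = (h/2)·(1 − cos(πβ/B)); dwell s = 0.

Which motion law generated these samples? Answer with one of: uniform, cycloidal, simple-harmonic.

candidates at β/B = r: uniform s = h·r (linear in β); cycloidal s = h·(r − sin(2πr)/(2π)); simple-harmonic s = (h/2)(1 − cos(πr))
β=20°: printed 1.0213 | uniform 4.2000, cycloidal 1.0213, simple-harmonic 2.0053
β=35°: printed 4.6461 | uniform 7.3500, cycloidal 4.6461, simple-harmonic 5.7331
β=45°: printed 8.4172 | uniform 9.4500, cycloidal 8.4172, simple-harmonic 8.8574
β=75°: printed 19.0923 | uniform 15.7500, cycloidal 19.0923, simple-harmonic 17.9246
β=85°: printed 20.5539 | uniform 17.8500, cycloidal 20.5539, simple-harmonic 19.8556
only one law matches every sample → cycloidal

cycloidal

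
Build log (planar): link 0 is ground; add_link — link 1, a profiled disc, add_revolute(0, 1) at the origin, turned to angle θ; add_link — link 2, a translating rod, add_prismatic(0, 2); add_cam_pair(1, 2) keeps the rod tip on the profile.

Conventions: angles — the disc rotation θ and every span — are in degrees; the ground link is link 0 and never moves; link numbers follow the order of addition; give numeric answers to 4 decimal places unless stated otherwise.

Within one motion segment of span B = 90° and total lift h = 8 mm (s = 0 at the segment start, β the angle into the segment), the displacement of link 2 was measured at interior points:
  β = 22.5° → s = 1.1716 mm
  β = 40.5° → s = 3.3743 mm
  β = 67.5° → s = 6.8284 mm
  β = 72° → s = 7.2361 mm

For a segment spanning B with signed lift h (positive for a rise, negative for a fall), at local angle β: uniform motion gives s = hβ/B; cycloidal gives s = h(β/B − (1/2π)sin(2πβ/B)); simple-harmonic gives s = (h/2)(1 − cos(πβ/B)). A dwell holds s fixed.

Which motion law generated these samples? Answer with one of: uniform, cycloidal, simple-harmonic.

candidates at β/B = r: uniform s = h·r (linear in β); cycloidal s = h·(r − sin(2πr)/(2π)); simple-harmonic s = (h/2)(1 − cos(πr))
β=22.5°: printed 1.1716 | uniform 2.0000, cycloidal 0.7268, simple-harmonic 1.1716
β=40.5°: printed 3.3743 | uniform 3.6000, cycloidal 3.2065, simple-harmonic 3.3743
β=67.5°: printed 6.8284 | uniform 6.0000, cycloidal 7.2732, simple-harmonic 6.8284
β=72°: printed 7.2361 | uniform 6.4000, cycloidal 7.6109, simple-harmonic 7.2361
only one law matches every sample → simple-harmonic

simple-harmonic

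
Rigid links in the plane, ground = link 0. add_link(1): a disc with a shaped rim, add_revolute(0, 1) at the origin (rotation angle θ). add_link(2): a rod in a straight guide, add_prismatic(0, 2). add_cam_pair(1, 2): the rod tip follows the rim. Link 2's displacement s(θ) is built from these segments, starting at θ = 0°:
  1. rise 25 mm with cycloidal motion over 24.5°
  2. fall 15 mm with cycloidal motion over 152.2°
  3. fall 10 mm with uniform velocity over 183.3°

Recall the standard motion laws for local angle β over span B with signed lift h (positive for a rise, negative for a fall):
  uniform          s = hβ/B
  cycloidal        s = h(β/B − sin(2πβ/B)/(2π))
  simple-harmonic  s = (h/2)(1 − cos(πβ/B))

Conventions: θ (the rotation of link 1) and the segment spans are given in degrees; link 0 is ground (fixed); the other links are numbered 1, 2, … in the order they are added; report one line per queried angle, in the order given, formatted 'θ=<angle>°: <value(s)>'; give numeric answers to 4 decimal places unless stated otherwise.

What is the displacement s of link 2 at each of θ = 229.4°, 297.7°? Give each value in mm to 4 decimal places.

segment 1 (0° to 24.5°, cycloidal, h = 25) is passed completely: s = 0.0000 + (25) = 25.0000
segment 2 (24.5° to 176.7°, cycloidal, h = -15) is passed completely: s = 25.0000 + (-15) = 10.0000
θ = 229.4° falls in segment 3 (176.7° to 360°, uniform, h = -10): β = 229.4 − 176.7 = 52.7°, B = 183.3°; Δs = -10·52.7/183.3 = -2.8751; s = 10.0000 − 2.8751 = 7.1249
θ = 297.7° falls in segment 3 (176.7° to 360°, uniform, h = -10): β = 297.7 − 176.7 = 121°, B = 183.3°; Δs = -10·121/183.3 = -6.6012; s = 10.0000 − 6.6012 = 3.3988

θ=229.4°: 7.1249
θ=297.7°: 3.3988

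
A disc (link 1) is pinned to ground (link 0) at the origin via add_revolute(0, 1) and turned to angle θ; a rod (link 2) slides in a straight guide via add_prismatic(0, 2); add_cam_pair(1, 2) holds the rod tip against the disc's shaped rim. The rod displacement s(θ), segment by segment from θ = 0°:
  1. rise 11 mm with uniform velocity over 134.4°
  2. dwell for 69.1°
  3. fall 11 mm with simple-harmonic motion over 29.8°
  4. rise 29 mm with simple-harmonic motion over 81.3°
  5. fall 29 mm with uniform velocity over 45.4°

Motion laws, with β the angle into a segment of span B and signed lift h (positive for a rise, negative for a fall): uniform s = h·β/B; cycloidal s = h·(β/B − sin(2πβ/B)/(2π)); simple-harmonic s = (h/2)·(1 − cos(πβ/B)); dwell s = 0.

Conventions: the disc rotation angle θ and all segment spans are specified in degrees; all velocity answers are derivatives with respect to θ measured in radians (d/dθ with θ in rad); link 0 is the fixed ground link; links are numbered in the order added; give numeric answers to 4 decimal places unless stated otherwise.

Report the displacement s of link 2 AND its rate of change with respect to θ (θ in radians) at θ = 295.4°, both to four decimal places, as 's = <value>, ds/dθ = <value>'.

segment 1 (0° to 134.4°, uniform, h = 11) is passed completely: s = 0.0000 + (11) = 11.0000
segment 2 (134.4° to 203.5°, dwell): s unchanged at 11.0000
segment 3 (203.5° to 233.3°, simple-harmonic, h = -11) is passed completely: s = 11.0000 + (-11) = 0.0000
θ = 295.4° falls in segment 4 (233.3° to 314.6°, simple-harmonic, h = 29): β = 295.4 − 233.3 = 62.1°, B = 81.3°; Δs = 29/2·(1 − cos(π·0.7638)) = 25.1889; s = 0.0000 + 25.1889 = 25.1889
velocity in seg [233.3°–314.6°] (simple-harmonic), θ in radians: β = 62.1° = 1.0838 rad, B = 81.3° = 1.4190 rad; ds/dθ = (πh/(2B)) sin(πβ/B) = (π·29/(2·1.4190)) sin(π·0.7638) = 21.692500 mm/rad

s = 25.1889, ds/dθ = 21.6925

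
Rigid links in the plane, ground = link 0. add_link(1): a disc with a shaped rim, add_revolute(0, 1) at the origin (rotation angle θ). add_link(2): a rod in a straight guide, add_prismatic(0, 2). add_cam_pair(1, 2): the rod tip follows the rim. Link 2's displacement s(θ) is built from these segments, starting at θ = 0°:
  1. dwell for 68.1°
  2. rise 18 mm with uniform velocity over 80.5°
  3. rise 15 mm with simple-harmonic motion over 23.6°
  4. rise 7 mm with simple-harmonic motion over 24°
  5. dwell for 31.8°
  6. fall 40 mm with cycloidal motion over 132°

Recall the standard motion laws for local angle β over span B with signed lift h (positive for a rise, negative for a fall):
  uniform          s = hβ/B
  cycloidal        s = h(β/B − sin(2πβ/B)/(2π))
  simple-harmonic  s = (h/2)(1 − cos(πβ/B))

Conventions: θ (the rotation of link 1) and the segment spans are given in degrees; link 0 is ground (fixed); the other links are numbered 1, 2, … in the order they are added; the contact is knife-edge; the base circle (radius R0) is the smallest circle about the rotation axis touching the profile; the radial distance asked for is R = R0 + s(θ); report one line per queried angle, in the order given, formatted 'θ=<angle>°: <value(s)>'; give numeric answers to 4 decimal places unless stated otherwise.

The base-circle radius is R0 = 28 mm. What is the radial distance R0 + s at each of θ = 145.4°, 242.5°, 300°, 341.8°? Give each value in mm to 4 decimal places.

segment 1 (0° to 68.1°, dwell): s unchanged at 0.0000
θ = 145.4° falls in segment 2 (68.1° to 148.6°, uniform, h = 18): β = 145.4 − 68.1 = 77.3°, B = 80.5°; Δs = 18·77.3/80.5 = 17.2845; s = 0.0000 + 17.2845 = 17.2845
segment 2 (68.1° to 148.6°, uniform, h = 18) is passed completely: s = 0.0000 + (18) = 18.0000
segment 3 (148.6° to 172.2°, simple-harmonic, h = 15) is passed completely: s = 18.0000 + (15) = 33.0000
segment 4 (172.2° to 196.2°, simple-harmonic, h = 7) is passed completely: s = 33.0000 + (7) = 40.0000
segment 5 (196.2° to 228°, dwell): s unchanged at 40.0000
θ = 242.5° falls in segment 6 (228° to 360°, cycloidal, h = -40): β = 242.5 − 228 = 14.5°, B = 132°; Δs = -40·(0.1098 − sin(2π·0.1098)/(2π)) = -0.3406; s = 40.0000 − 0.3406 = 39.6594
θ = 300° falls in segment 6 (228° to 360°, cycloidal, h = -40): β = 300 − 228 = 72°, B = 132°; Δs = -40·(0.5455 − sin(2π·0.5455)/(2π)) = -23.6117; s = 40.0000 − 23.6117 = 16.3883
θ = 341.8° falls in segment 6 (228° to 360°, cycloidal, h = -40): β = 341.8 − 228 = 113.8°, B = 132°; Δs = -40·(0.8621 − sin(2π·0.8621)/(2π)) = -39.3356; s = 40.0000 − 39.3356 = 0.6644
θ=145.4°: R = R0 + s = 28 + 17.2845 = 45.2845
θ=242.5°: R = R0 + s = 28 + 39.6594 = 67.6594
θ=300°: R = R0 + s = 28 + 16.3883 = 44.3883
θ=341.8°: R = R0 + s = 28 + 0.6644 = 28.6644

θ=145.4°: 45.2845
θ=242.5°: 67.6594
θ=300°: 44.3883
θ=341.8°: 28.6644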